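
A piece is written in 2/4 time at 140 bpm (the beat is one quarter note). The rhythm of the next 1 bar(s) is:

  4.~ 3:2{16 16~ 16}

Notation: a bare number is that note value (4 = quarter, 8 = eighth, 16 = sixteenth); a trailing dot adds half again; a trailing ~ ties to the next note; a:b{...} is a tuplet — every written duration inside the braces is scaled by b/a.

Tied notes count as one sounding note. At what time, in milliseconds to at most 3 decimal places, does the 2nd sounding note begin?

1. 0.0ms @ 0 + 714.286ms (5/3)
2. 714.286ms @ 5/3 + 142.857ms (1/3)

note 2 onset = 5/3b = 714.286ms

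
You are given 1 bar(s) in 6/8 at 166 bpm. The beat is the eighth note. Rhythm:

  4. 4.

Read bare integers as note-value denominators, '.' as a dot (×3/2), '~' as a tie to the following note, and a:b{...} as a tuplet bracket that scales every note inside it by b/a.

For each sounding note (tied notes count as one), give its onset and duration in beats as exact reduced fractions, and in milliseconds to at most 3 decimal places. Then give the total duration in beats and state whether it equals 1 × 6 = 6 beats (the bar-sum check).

1) 0.0ms=0b +1084.337ms=3b
2) 1084.337ms=3b +1084.337ms=3b
Σ=6b of 6 (166bpm 6/8) — PASS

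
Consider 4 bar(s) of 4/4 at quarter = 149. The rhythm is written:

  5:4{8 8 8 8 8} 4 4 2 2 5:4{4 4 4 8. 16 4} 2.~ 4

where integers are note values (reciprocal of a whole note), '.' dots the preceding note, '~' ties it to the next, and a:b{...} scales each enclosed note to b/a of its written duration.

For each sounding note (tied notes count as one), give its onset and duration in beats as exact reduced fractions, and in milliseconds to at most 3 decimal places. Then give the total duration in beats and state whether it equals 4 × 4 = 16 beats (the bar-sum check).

1) 0.0ms=0b +161.074ms=2/5b
2) 161.074ms=2/5b +161.074ms=2/5b
3) 322.148ms=4/5b +161.074ms=2/5b
4) 483.221ms=6/5b +161.074ms=2/5b
5) 644.295ms=8/5b +161.074ms=2/5b
6) 805.369ms=2b +402.685ms=1b
7) 1208.054ms=3b +402.685ms=1b
8) 1610.738ms=4b +805.369ms=2b
9) 2416.107ms=6b +805.369ms=2b
10) 3221.477ms=8b +322.148ms=4/5b
11) 3543.624ms=44/5b +322.148ms=4/5b
12) 3865.772ms=48/5b +322.148ms=4/5b
13) 4187.919ms=52/5b +241.611ms=3/5b
14) 4429.53ms=11b +80.537ms=1/5b
15) 4510.067ms=56/5b +322.148ms=4/5b
16) 4832.215ms=12b +1610.738ms=4b
Σ=16b of 16 (149bpm 4/4) — PASS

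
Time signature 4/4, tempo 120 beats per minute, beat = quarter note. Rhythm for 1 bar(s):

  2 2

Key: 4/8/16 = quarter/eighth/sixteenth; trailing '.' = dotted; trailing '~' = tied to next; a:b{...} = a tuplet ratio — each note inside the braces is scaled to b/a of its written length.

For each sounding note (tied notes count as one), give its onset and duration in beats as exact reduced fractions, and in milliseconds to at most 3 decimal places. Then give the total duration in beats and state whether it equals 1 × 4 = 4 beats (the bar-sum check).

1) 0.0ms=0b +1000.0ms=2b
2) 1000.0ms=2b +1000.0ms=2b
Σ=4b of 4 (120bpm 4/4) — PASS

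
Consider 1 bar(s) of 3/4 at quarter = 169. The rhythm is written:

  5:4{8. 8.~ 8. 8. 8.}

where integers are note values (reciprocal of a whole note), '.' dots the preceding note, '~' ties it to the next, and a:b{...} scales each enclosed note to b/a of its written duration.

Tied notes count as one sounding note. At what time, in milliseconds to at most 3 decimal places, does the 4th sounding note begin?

1. 0.0ms @ 0 + 213.018ms (3/5)
2. 213.018ms @ 3/5 + 426.036ms (6/5)
3. 639.053ms @ 9/5 + 213.018ms (3/5)
4. 852.071ms @ 12/5 + 213.018ms (3/5)

note 4 onset = 12/5b = 852.071ms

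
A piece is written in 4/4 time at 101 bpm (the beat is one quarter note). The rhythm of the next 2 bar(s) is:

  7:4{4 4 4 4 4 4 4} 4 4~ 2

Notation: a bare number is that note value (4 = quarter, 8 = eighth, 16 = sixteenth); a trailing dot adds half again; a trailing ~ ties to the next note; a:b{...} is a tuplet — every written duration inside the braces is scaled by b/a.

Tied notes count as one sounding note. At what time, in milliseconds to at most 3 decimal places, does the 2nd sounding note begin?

note 2 onset = 4/7b = 339.463ms

1. 0.0ms @ 0 + 339.463ms (4/7)
2. 339.463ms @ 4/7 + 339.463ms (4/7)
3. 678.925ms @ 8/7 + 339.463ms (4/7)
4. 1018.388ms @ 12/7 + 339.463ms (4/7)
5. 1357.85ms @ 16/7 + 339.463ms (4/7)
6. 1697.313ms @ 20/7 + 339.463ms (4/7)
7. 2036.775ms @ 24/7 + 339.463ms (4/7)
8. 2376.238ms @ 4 + 594.059ms (1)
9. 2970.297ms @ 5 + 1782.178ms (3)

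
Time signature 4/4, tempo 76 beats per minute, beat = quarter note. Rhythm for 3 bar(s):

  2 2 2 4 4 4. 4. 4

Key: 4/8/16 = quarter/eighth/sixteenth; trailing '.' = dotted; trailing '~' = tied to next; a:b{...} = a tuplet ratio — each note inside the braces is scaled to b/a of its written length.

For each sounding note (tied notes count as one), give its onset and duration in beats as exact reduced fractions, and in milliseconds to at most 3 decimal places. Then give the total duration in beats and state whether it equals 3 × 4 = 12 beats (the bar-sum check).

1) 0.0ms=0b +1578.947ms=2b
2) 1578.947ms=2b +1578.947ms=2b
3) 3157.895ms=4b +1578.947ms=2b
4) 4736.842ms=6b +789.474ms=1b
5) 5526.316ms=7b +789.474ms=1b
6) 6315.789ms=8b +1184.211ms=3/2b
7) 7500.0ms=19/2b +1184.211ms=3/2b
8) 8684.211ms=11b +789.474ms=1b
Σ=12b of 12 (76bpm 4/4) — PASS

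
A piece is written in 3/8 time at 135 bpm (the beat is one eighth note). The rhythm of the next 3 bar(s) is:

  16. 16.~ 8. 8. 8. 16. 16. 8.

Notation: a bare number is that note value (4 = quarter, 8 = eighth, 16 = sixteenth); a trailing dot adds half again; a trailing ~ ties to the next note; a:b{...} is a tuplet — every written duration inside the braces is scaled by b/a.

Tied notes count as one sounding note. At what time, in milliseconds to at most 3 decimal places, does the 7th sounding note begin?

1. 0.0ms @ 0 + 333.333ms (3/4)
2. 333.333ms @ 3/4 + 1000.0ms (9/4)
3. 1333.333ms @ 3 + 666.667ms (3/2)
4. 2000.0ms @ 9/2 + 666.667ms (3/2)
5. 2666.667ms @ 6 + 333.333ms (3/4)
6. 3000.0ms @ 27/4 + 333.333ms (3/4)
7. 3333.333ms @ 15/2 + 666.667ms (3/2)

note 7 onset = 15/2b = 3333.333ms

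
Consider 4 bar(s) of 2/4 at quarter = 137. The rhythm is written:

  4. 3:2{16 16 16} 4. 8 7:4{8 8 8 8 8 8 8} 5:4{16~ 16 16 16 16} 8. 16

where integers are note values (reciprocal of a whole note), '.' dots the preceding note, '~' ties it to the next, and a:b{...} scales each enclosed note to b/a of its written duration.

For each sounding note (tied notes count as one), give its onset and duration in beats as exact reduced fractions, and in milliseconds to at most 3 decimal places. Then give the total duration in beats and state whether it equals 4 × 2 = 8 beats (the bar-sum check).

1) 0.0ms=0b +656.934ms=3/2b
2) 656.934ms=3/2b +72.993ms=1/6b
3) 729.927ms=5/3b +72.993ms=1/6b
4) 802.92ms=11/6b +72.993ms=1/6b
5) 875.912ms=2b +656.934ms=3/2b
6) 1532.847ms=7/2b +218.978ms=1/2b
7) 1751.825ms=4b +125.13ms=2/7b
8) 1876.955ms=30/7b +125.13ms=2/7b
9) 2002.086ms=32/7b +125.13ms=2/7b
10) 2127.216ms=34/7b +125.13ms=2/7b
11) 2252.346ms=36/7b +125.13ms=2/7b
12) 2377.477ms=38/7b +125.13ms=2/7b
13) 2502.607ms=40/7b +125.13ms=2/7b
14) 2627.737ms=6b +175.182ms=2/5b
15) 2802.92ms=32/5b +87.591ms=1/5b
16) 2890.511ms=33/5b +87.591ms=1/5b
17) 2978.102ms=34/5b +87.591ms=1/5b
18) 3065.693ms=7b +328.467ms=3/4b
19) 3394.161ms=31/4b +109.489ms=1/4b
Σ=8b of 8 (137bpm 2/4) — PASS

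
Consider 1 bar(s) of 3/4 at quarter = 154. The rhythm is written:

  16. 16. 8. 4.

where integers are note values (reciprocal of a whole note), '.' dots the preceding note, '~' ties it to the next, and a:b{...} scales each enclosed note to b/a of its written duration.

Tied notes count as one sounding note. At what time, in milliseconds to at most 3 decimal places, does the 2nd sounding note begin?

1. 0.0ms @ 0 + 146.104ms (3/8)
2. 146.104ms @ 3/8 + 146.104ms (3/8)
3. 292.208ms @ 3/4 + 292.208ms (3/4)
4. 584.416ms @ 3/2 + 584.416ms (3/2)

note 2 onset = 3/8b = 146.104ms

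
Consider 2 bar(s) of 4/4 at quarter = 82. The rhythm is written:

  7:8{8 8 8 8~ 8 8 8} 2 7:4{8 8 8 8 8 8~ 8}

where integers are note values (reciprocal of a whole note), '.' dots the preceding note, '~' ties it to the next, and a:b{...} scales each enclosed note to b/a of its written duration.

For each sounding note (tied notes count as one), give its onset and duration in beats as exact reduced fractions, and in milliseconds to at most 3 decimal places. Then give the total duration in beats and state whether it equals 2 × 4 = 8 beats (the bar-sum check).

1) 0.0ms=0b +418.118ms=4/7b
2) 418.118ms=4/7b +418.118ms=4/7b
3) 836.237ms=8/7b +418.118ms=4/7b
4) 1254.355ms=12/7b +836.237ms=8/7b
5) 2090.592ms=20/7b +418.118ms=4/7b
6) 2508.711ms=24/7b +418.118ms=4/7b
7) 2926.829ms=4b +1463.415ms=2b
8) 4390.244ms=6b +209.059ms=2/7b
9) 4599.303ms=44/7b +209.059ms=2/7b
10) 4808.362ms=46/7b +209.059ms=2/7b
11) 5017.422ms=48/7b +209.059ms=2/7b
12) 5226.481ms=50/7b +209.059ms=2/7b
13) 5435.54ms=52/7b +418.118ms=4/7b
Σ=8b of 8 (82bpm 4/4) — PASS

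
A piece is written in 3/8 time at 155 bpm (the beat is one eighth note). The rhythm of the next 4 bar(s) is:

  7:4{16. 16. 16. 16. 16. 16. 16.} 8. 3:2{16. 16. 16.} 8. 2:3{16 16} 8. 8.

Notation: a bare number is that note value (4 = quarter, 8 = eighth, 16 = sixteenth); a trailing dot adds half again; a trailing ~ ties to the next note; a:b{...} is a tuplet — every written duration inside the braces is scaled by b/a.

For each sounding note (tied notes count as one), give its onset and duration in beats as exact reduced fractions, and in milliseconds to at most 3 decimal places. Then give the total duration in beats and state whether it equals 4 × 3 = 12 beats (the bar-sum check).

1) 0.0ms=0b +165.899ms=3/7b
2) 165.899ms=3/7b +165.899ms=3/7b
3) 331.797ms=6/7b +165.899ms=3/7b
4) 497.696ms=9/7b +165.899ms=3/7b
5) 663.594ms=12/7b +165.899ms=3/7b
6) 829.493ms=15/7b +165.899ms=3/7b
7) 995.392ms=18/7b +165.899ms=3/7b
8) 1161.29ms=3b +580.645ms=3/2b
9) 1741.935ms=9/2b +193.548ms=1/2b
10) 1935.484ms=5b +193.548ms=1/2b
11) 2129.032ms=11/2b +193.548ms=1/2b
12) 2322.581ms=6b +580.645ms=3/2b
13) 2903.226ms=15/2b +290.323ms=3/4b
14) 3193.548ms=33/4b +290.323ms=3/4b
15) 3483.871ms=9b +580.645ms=3/2b
16) 4064.516ms=21/2b +580.645ms=3/2b
Σ=12b of 12 (155bpm 3/8) — PASS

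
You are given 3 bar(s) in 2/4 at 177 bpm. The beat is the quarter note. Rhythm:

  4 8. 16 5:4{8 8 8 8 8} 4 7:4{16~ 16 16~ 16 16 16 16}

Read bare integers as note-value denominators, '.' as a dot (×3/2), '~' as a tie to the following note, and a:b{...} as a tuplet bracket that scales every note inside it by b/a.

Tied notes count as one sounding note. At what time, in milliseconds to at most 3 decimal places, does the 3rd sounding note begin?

note 3 onset = 7/4b = 593.22ms

1. 0.0ms @ 0 + 338.983ms (1)
2. 338.983ms @ 1 + 254.237ms (3/4)
3. 593.22ms @ 7/4 + 84.746ms (1/4)
4. 677.966ms @ 2 + 135.593ms (2/5)
5. 813.559ms @ 12/5 + 135.593ms (2/5)
6. 949.153ms @ 14/5 + 135.593ms (2/5)
7. 1084.746ms @ 16/5 + 135.593ms (2/5)
8. 1220.339ms @ 18/5 + 135.593ms (2/5)
9. 1355.932ms @ 4 + 338.983ms (1)
10. 1694.915ms @ 5 + 96.852ms (2/7)
11. 1791.768ms @ 37/7 + 96.852ms (2/7)
12. 1888.62ms @ 39/7 + 48.426ms (1/7)
13. 1937.046ms @ 40/7 + 48.426ms (1/7)
14. 1985.472ms @ 41/7 + 48.426ms (1/7)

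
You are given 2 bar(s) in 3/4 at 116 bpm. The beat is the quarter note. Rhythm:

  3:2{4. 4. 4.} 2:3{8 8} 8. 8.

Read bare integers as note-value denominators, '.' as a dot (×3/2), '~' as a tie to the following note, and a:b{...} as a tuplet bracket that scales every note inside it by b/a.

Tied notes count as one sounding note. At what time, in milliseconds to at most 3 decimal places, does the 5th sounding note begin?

note 5 onset = 15/4b = 1939.655ms

1. 0.0ms @ 0 + 517.241ms (1)
2. 517.241ms @ 1 + 517.241ms (1)
3. 1034.483ms @ 2 + 517.241ms (1)
4. 1551.724ms @ 3 + 387.931ms (3/4)
5. 1939.655ms @ 15/4 + 387.931ms (3/4)
6. 2327.586ms @ 9/2 + 387.931ms (3/4)
7. 2715.517ms @ 21/4 + 387.931ms (3/4)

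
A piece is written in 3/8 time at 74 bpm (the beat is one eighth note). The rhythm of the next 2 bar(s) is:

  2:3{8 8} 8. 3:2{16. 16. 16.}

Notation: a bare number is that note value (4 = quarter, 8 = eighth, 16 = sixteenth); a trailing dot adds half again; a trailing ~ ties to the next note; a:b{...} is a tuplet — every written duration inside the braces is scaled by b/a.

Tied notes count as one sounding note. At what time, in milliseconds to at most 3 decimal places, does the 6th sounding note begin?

note 6 onset = 11/2b = 4459.459ms

1. 0.0ms @ 0 + 1216.216ms (3/2)
2. 1216.216ms @ 3/2 + 1216.216ms (3/2)
3. 2432.432ms @ 3 + 1216.216ms (3/2)
4. 3648.649ms @ 9/2 + 405.405ms (1/2)
5. 4054.054ms @ 5 + 405.405ms (1/2)
6. 4459.459ms @ 11/2 + 405.405ms (1/2)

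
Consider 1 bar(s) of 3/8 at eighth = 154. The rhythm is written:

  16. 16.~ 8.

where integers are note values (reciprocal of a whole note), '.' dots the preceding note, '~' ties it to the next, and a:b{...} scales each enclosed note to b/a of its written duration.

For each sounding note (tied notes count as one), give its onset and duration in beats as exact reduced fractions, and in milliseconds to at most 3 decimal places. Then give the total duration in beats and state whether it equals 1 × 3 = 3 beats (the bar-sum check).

1) 0.0ms=0b +292.208ms=3/4b
2) 292.208ms=3/4b +876.623ms=9/4b
Σ=3b of 3 (154bpm 3/8) — PASS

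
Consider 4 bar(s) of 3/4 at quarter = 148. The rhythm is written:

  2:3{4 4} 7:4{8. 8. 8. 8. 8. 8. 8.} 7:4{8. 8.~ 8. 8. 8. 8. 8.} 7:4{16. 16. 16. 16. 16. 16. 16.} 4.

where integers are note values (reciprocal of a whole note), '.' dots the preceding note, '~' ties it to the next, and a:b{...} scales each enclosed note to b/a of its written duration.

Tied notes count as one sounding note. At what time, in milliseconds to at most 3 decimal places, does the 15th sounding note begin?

note 15 onset = 60/7b = 3474.903ms

1. 0.0ms @ 0 + 608.108ms (3/2)
2. 608.108ms @ 3/2 + 608.108ms (3/2)
3. 1216.216ms @ 3 + 173.745ms (3/7)
4. 1389.961ms @ 24/7 + 173.745ms (3/7)
5. 1563.707ms @ 27/7 + 173.745ms (3/7)
6. 1737.452ms @ 30/7 + 173.745ms (3/7)
7. 1911.197ms @ 33/7 + 173.745ms (3/7)
8. 2084.942ms @ 36/7 + 173.745ms (3/7)
9. 2258.687ms @ 39/7 + 173.745ms (3/7)
10. 2432.432ms @ 6 + 173.745ms (3/7)
11. 2606.178ms @ 45/7 + 347.49ms (6/7)
12. 2953.668ms @ 51/7 + 173.745ms (3/7)
13. 3127.413ms @ 54/7 + 173.745ms (3/7)
14. 3301.158ms @ 57/7 + 173.745ms (3/7)
15. 3474.903ms @ 60/7 + 173.745ms (3/7)
16. 3648.649ms @ 9 + 86.873ms (3/14)
17. 3735.521ms @ 129/14 + 86.873ms (3/14)
18. 3822.394ms @ 66/7 + 86.873ms (3/14)
19. 3909.266ms @ 135/14 + 86.873ms (3/14)
20. 3996.139ms @ 69/7 + 86.873ms (3/14)
21. 4083.012ms @ 141/14 + 86.873ms (3/14)
22. 4169.884ms @ 72/7 + 86.873ms (3/14)
23. 4256.757ms @ 21/2 + 608.108ms (3/2)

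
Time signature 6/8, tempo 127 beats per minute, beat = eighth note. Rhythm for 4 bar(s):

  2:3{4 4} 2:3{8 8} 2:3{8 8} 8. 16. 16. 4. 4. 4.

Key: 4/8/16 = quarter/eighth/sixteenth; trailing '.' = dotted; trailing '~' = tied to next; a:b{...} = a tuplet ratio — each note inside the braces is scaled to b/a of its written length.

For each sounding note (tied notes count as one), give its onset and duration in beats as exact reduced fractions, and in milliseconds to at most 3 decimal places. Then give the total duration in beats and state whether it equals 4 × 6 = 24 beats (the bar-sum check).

1) 0.0ms=0b +1417.323ms=3b
2) 1417.323ms=3b +1417.323ms=3b
3) 2834.646ms=6b +708.661ms=3/2b
4) 3543.307ms=15/2b +708.661ms=3/2b
5) 4251.969ms=9b +708.661ms=3/2b
6) 4960.63ms=21/2b +708.661ms=3/2b
7) 5669.291ms=12b +708.661ms=3/2b
8) 6377.953ms=27/2b +354.331ms=3/4b
9) 6732.283ms=57/4b +354.331ms=3/4b
10) 7086.614ms=15b +1417.323ms=3b
11) 8503.937ms=18b +1417.323ms=3b
12) 9921.26ms=21b +1417.323ms=3b
Σ=24b of 24 (127bpm 6/8) — PASS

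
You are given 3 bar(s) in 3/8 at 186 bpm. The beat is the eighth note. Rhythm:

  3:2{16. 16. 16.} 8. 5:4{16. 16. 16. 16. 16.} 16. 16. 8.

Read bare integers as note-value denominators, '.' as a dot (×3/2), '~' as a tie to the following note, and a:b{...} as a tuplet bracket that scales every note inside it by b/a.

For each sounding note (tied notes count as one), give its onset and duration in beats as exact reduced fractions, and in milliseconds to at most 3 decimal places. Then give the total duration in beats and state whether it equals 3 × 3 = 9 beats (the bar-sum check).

1) 0.0ms=0b +161.29ms=1/2b
2) 161.29ms=1/2b +161.29ms=1/2b
3) 322.581ms=1b +161.29ms=1/2b
4) 483.871ms=3/2b +483.871ms=3/2b
5) 967.742ms=3b +193.548ms=3/5b
6) 1161.29ms=18/5b +193.548ms=3/5b
7) 1354.839ms=21/5b +193.548ms=3/5b
8) 1548.387ms=24/5b +193.548ms=3/5b
9) 1741.935ms=27/5b +193.548ms=3/5b
10) 1935.484ms=6b +241.935ms=3/4b
11) 2177.419ms=27/4b +241.935ms=3/4b
12) 2419.355ms=15/2b +483.871ms=3/2b
Σ=9b of 9 (186bpm 3/8) — PASS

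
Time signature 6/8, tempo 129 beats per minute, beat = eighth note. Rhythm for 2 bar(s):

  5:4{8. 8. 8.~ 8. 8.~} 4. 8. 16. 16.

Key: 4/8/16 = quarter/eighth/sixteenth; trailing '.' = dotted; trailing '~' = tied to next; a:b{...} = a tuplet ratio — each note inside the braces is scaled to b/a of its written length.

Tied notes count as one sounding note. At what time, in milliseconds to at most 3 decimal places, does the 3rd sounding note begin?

note 3 onset = 12/5b = 1116.279ms

1. 0.0ms @ 0 + 558.14ms (6/5)
2. 558.14ms @ 6/5 + 558.14ms (6/5)
3. 1116.279ms @ 12/5 + 1116.279ms (12/5)
4. 2232.558ms @ 24/5 + 1953.488ms (21/5)
5. 4186.047ms @ 9 + 697.674ms (3/2)
6. 4883.721ms @ 21/2 + 348.837ms (3/4)
7. 5232.558ms @ 45/4 + 348.837ms (3/4)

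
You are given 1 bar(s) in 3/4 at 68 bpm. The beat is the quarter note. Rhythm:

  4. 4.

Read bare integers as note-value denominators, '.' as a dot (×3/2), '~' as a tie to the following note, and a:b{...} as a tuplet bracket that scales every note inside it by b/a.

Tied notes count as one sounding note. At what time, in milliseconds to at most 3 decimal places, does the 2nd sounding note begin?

note 2 onset = 3/2b = 1323.529ms

1. 0.0ms @ 0 + 1323.529ms (3/2)
2. 1323.529ms @ 3/2 + 1323.529ms (3/2)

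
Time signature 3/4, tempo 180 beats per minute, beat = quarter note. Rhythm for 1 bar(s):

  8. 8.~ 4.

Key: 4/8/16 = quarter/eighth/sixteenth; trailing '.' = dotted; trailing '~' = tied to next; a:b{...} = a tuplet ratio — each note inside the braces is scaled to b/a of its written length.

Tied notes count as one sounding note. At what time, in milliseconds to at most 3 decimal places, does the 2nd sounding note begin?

1. 0.0ms @ 0 + 250.0ms (3/4)
2. 250.0ms @ 3/4 + 750.0ms (9/4)

note 2 onset = 3/4b = 250.0ms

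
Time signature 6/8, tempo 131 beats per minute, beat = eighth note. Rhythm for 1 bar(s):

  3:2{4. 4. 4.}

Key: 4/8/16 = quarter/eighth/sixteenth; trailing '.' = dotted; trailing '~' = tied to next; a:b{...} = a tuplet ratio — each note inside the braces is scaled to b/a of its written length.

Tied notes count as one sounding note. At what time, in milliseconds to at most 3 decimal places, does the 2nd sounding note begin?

note 2 onset = 2b = 916.031ms

1. 0.0ms @ 0 + 916.031ms (2)
2. 916.031ms @ 2 + 916.031ms (2)
3. 1832.061ms @ 4 + 916.031ms (2)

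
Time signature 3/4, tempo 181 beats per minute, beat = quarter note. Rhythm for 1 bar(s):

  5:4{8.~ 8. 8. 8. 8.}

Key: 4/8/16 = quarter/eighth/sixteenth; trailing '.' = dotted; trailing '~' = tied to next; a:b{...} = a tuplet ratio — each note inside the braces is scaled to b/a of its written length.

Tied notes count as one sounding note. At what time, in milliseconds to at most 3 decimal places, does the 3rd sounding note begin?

note 3 onset = 9/5b = 596.685ms

1. 0.0ms @ 0 + 397.79ms (6/5)
2. 397.79ms @ 6/5 + 198.895ms (3/5)
3. 596.685ms @ 9/5 + 198.895ms (3/5)
4. 795.58ms @ 12/5 + 198.895ms (3/5)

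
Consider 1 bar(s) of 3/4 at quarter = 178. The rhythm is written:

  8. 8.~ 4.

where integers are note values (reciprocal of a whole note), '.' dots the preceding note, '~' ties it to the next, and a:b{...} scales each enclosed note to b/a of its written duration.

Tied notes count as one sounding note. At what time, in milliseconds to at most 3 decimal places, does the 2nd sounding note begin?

note 2 onset = 3/4b = 252.809ms

1. 0.0ms @ 0 + 252.809ms (3/4)
2. 252.809ms @ 3/4 + 758.427ms (9/4)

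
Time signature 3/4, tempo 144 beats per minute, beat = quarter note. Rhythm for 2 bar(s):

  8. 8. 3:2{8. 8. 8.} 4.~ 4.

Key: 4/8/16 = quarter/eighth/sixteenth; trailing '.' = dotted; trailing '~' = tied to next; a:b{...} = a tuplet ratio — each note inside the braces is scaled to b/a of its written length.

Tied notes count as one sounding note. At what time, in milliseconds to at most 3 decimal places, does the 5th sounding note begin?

1. 0.0ms @ 0 + 312.5ms (3/4)
2. 312.5ms @ 3/4 + 312.5ms (3/4)
3. 625.0ms @ 3/2 + 208.333ms (1/2)
4. 833.333ms @ 2 + 208.333ms (1/2)
5. 1041.667ms @ 5/2 + 208.333ms (1/2)
6. 1250.0ms @ 3 + 1250.0ms (3)

note 5 onset = 5/2b = 1041.667ms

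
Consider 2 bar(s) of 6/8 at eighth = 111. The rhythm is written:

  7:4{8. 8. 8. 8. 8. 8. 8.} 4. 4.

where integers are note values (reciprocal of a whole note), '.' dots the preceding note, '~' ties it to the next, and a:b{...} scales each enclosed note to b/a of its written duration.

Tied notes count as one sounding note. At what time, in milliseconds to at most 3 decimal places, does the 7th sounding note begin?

note 7 onset = 36/7b = 2779.923ms

1. 0.0ms @ 0 + 463.32ms (6/7)
2. 463.32ms @ 6/7 + 463.32ms (6/7)
3. 926.641ms @ 12/7 + 463.32ms (6/7)
4. 1389.961ms @ 18/7 + 463.32ms (6/7)
5. 1853.282ms @ 24/7 + 463.32ms (6/7)
6. 2316.602ms @ 30/7 + 463.32ms (6/7)
7. 2779.923ms @ 36/7 + 463.32ms (6/7)
8. 3243.243ms @ 6 + 1621.622ms (3)
9. 4864.865ms @ 9 + 1621.622ms (3)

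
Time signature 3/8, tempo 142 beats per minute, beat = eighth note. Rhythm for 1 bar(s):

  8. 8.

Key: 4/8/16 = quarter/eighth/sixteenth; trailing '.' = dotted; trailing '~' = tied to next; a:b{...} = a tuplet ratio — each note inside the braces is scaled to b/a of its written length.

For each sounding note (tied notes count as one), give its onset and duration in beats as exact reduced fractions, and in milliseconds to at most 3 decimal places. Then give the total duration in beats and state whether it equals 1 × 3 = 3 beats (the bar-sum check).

1) 0.0ms=0b +633.803ms=3/2b
2) 633.803ms=3/2b +633.803ms=3/2b
Σ=3b of 3 (142bpm 3/8) — PASS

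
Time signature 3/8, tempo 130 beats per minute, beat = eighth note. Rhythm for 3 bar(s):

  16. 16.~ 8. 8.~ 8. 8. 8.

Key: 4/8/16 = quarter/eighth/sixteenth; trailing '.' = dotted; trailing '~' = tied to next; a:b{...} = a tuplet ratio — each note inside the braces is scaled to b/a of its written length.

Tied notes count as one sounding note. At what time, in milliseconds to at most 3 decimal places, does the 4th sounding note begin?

1. 0.0ms @ 0 + 346.154ms (3/4)
2. 346.154ms @ 3/4 + 1038.462ms (9/4)
3. 1384.615ms @ 3 + 1384.615ms (3)
4. 2769.231ms @ 6 + 692.308ms (3/2)
5. 3461.538ms @ 15/2 + 692.308ms (3/2)

note 4 onset = 6b = 2769.231ms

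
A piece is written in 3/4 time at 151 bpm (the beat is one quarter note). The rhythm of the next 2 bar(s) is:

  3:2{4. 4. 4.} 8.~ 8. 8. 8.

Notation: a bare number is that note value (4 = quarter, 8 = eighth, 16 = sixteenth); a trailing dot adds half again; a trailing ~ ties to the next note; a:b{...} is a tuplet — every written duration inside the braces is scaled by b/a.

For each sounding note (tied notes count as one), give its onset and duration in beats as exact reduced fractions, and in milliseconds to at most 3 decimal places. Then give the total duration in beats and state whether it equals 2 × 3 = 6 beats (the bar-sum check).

1) 0.0ms=0b +397.351ms=1b
2) 397.351ms=1b +397.351ms=1b
3) 794.702ms=2b +397.351ms=1b
4) 1192.053ms=3b +596.026ms=3/2b
5) 1788.079ms=9/2b +298.013ms=3/4b
6) 2086.093ms=21/4b +298.013ms=3/4b
Σ=6b of 6 (151bpm 3/4) — PASS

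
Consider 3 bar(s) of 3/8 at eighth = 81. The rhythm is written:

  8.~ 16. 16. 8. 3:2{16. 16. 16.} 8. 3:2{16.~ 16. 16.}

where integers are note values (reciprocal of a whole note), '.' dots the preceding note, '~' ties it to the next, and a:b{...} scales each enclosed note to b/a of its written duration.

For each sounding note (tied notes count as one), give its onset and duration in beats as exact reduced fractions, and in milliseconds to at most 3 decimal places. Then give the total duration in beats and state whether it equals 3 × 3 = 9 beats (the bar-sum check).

1) 0.0ms=0b +1666.667ms=9/4b
2) 1666.667ms=9/4b +555.556ms=3/4b
3) 2222.222ms=3b +1111.111ms=3/2b
4) 3333.333ms=9/2b +370.37ms=1/2b
5) 3703.704ms=5b +370.37ms=1/2b
6) 4074.074ms=11/2b +370.37ms=1/2b
7) 4444.444ms=6b +1111.111ms=3/2b
8) 5555.556ms=15/2b +740.741ms=1b
9) 6296.296ms=17/2b +370.37ms=1/2b
Σ=9b of 9 (81bpm 3/8) — PASS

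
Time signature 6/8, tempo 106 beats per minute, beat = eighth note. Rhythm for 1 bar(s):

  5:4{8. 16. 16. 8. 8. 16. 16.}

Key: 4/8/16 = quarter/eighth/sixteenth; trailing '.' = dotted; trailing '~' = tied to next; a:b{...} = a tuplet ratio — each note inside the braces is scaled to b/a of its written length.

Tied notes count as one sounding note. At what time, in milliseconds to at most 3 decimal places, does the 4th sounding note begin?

1. 0.0ms @ 0 + 679.245ms (6/5)
2. 679.245ms @ 6/5 + 339.623ms (3/5)
3. 1018.868ms @ 9/5 + 339.623ms (3/5)
4. 1358.491ms @ 12/5 + 679.245ms (6/5)
5. 2037.736ms @ 18/5 + 679.245ms (6/5)
6. 2716.981ms @ 24/5 + 339.623ms (3/5)
7. 3056.604ms @ 27/5 + 339.623ms (3/5)

note 4 onset = 12/5b = 1358.491ms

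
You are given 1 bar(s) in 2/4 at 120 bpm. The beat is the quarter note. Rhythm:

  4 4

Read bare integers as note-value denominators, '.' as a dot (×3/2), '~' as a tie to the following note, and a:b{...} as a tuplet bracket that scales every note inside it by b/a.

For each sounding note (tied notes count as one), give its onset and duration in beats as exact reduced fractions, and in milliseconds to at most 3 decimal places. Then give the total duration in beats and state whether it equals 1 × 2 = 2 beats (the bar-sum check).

1) 0.0ms=0b +500.0ms=1b
2) 500.0ms=1b +500.0ms=1b
Σ=2b of 2 (120bpm 2/4) — PASS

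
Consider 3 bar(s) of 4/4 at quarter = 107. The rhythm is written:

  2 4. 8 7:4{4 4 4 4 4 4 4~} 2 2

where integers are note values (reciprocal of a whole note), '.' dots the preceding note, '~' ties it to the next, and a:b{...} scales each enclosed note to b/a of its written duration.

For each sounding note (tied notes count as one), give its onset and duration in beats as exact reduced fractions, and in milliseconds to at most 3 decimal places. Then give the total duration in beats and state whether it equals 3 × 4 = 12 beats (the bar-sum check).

1) 0.0ms=0b +1121.495ms=2b
2) 1121.495ms=2b +841.121ms=3/2b
3) 1962.617ms=7/2b +280.374ms=1/2b
4) 2242.991ms=4b +320.427ms=4/7b
5) 2563.418ms=32/7b +320.427ms=4/7b
6) 2883.845ms=36/7b +320.427ms=4/7b
7) 3204.272ms=40/7b +320.427ms=4/7b
8) 3524.7ms=44/7b +320.427ms=4/7b
9) 3845.127ms=48/7b +320.427ms=4/7b
10) 4165.554ms=52/7b +1441.923ms=18/7b
11) 5607.477ms=10b +1121.495ms=2b
Σ=12b of 12 (107bpm 4/4) — PASS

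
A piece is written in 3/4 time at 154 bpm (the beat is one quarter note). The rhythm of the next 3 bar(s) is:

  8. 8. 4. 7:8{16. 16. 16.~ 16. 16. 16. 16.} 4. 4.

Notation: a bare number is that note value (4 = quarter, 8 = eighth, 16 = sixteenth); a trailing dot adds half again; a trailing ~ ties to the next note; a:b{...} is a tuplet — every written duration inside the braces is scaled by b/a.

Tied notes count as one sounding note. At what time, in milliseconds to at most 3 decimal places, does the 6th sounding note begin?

note 6 onset = 27/7b = 1502.783ms

1. 0.0ms @ 0 + 292.208ms (3/4)
2. 292.208ms @ 3/4 + 292.208ms (3/4)
3. 584.416ms @ 3/2 + 584.416ms (3/2)
4. 1168.831ms @ 3 + 166.976ms (3/7)
5. 1335.807ms @ 24/7 + 166.976ms (3/7)
6. 1502.783ms @ 27/7 + 333.952ms (6/7)
7. 1836.735ms @ 33/7 + 166.976ms (3/7)
8. 2003.711ms @ 36/7 + 166.976ms (3/7)
9. 2170.686ms @ 39/7 + 166.976ms (3/7)
10. 2337.662ms @ 6 + 584.416ms (3/2)
11. 2922.078ms @ 15/2 + 584.416ms (3/2)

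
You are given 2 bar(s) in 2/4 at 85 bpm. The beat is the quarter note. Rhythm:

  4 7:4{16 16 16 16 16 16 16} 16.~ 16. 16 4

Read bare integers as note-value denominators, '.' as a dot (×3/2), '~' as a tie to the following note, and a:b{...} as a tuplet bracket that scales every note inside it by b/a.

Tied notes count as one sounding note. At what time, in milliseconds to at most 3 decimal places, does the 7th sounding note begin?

note 7 onset = 12/7b = 1210.084ms

1. 0.0ms @ 0 + 705.882ms (1)
2. 705.882ms @ 1 + 100.84ms (1/7)
3. 806.723ms @ 8/7 + 100.84ms (1/7)
4. 907.563ms @ 9/7 + 100.84ms (1/7)
5. 1008.403ms @ 10/7 + 100.84ms (1/7)
6. 1109.244ms @ 11/7 + 100.84ms (1/7)
7. 1210.084ms @ 12/7 + 100.84ms (1/7)
8. 1310.924ms @ 13/7 + 100.84ms (1/7)
9. 1411.765ms @ 2 + 529.412ms (3/4)
10. 1941.176ms @ 11/4 + 176.471ms (1/4)
11. 2117.647ms @ 3 + 705.882ms (1)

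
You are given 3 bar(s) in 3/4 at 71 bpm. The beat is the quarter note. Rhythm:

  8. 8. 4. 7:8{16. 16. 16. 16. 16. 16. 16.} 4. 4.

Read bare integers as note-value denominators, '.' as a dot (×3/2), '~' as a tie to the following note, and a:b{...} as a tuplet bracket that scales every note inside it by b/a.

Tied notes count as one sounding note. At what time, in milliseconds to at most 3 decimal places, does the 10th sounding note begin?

note 10 onset = 39/7b = 4708.249ms

1. 0.0ms @ 0 + 633.803ms (3/4)
2. 633.803ms @ 3/4 + 633.803ms (3/4)
3. 1267.606ms @ 3/2 + 1267.606ms (3/2)
4. 2535.211ms @ 3 + 362.173ms (3/7)
5. 2897.384ms @ 24/7 + 362.173ms (3/7)
6. 3259.557ms @ 27/7 + 362.173ms (3/7)
7. 3621.73ms @ 30/7 + 362.173ms (3/7)
8. 3983.903ms @ 33/7 + 362.173ms (3/7)
9. 4346.076ms @ 36/7 + 362.173ms (3/7)
10. 4708.249ms @ 39/7 + 362.173ms (3/7)
11. 5070.423ms @ 6 + 1267.606ms (3/2)
12. 6338.028ms @ 15/2 + 1267.606ms (3/2)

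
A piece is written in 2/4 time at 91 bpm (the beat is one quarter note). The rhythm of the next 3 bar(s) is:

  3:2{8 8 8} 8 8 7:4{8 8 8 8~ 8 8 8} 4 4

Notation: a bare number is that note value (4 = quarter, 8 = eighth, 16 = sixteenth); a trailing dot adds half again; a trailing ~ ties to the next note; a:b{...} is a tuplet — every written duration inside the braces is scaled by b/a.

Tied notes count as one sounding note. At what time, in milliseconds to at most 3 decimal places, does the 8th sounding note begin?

note 8 onset = 18/7b = 1695.447ms

1. 0.0ms @ 0 + 219.78ms (1/3)
2. 219.78ms @ 1/3 + 219.78ms (1/3)
3. 439.56ms @ 2/3 + 219.78ms (1/3)
4. 659.341ms @ 1 + 329.67ms (1/2)
5. 989.011ms @ 3/2 + 329.67ms (1/2)
6. 1318.681ms @ 2 + 188.383ms (2/7)
7. 1507.064ms @ 16/7 + 188.383ms (2/7)
8. 1695.447ms @ 18/7 + 188.383ms (2/7)
9. 1883.83ms @ 20/7 + 376.766ms (4/7)
10. 2260.597ms @ 24/7 + 188.383ms (2/7)
11. 2448.98ms @ 26/7 + 188.383ms (2/7)
12. 2637.363ms @ 4 + 659.341ms (1)
13. 3296.703ms @ 5 + 659.341ms (1)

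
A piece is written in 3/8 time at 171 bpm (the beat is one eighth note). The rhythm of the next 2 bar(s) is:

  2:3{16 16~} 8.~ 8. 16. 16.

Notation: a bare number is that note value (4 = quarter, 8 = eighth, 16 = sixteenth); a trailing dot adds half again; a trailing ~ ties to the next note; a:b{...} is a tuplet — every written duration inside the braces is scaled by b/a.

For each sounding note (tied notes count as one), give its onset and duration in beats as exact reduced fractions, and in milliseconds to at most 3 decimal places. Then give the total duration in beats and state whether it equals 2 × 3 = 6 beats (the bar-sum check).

1) 0.0ms=0b +263.158ms=3/4b
2) 263.158ms=3/4b +1315.789ms=15/4b
3) 1578.947ms=9/2b +263.158ms=3/4b
4) 1842.105ms=21/4b +263.158ms=3/4b
Σ=6b of 6 (171bpm 3/8) — PASS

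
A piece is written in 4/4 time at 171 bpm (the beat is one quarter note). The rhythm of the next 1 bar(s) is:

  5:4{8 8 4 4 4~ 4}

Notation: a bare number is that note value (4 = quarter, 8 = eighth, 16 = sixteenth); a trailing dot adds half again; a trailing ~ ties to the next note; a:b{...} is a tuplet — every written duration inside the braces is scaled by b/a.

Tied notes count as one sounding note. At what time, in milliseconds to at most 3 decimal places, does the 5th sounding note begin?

note 5 onset = 12/5b = 842.105ms

1. 0.0ms @ 0 + 140.351ms (2/5)
2. 140.351ms @ 2/5 + 140.351ms (2/5)
3. 280.702ms @ 4/5 + 280.702ms (4/5)
4. 561.404ms @ 8/5 + 280.702ms (4/5)
5. 842.105ms @ 12/5 + 561.404ms (8/5)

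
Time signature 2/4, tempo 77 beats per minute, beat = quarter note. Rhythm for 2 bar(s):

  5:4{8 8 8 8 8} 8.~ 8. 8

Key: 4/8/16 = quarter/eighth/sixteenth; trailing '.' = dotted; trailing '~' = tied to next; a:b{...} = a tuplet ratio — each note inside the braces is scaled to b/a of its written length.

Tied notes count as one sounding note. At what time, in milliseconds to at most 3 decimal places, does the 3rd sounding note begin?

1. 0.0ms @ 0 + 311.688ms (2/5)
2. 311.688ms @ 2/5 + 311.688ms (2/5)
3. 623.377ms @ 4/5 + 311.688ms (2/5)
4. 935.065ms @ 6/5 + 311.688ms (2/5)
5. 1246.753ms @ 8/5 + 311.688ms (2/5)
6. 1558.442ms @ 2 + 1168.831ms (3/2)
7. 2727.273ms @ 7/2 + 389.61ms (1/2)

note 3 onset = 4/5b = 623.377ms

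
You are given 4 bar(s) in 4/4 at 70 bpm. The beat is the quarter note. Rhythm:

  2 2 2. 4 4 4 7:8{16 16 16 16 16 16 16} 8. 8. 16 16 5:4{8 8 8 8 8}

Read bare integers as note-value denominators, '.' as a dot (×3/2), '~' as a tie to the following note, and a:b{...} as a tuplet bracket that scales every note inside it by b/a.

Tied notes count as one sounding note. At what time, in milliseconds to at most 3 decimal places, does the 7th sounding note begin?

note 7 onset = 10b = 8571.429ms

1. 0.0ms @ 0 + 1714.286ms (2)
2. 1714.286ms @ 2 + 1714.286ms (2)
3. 3428.571ms @ 4 + 2571.429ms (3)
4. 6000.0ms @ 7 + 857.143ms (1)
5. 6857.143ms @ 8 + 857.143ms (1)
6. 7714.286ms @ 9 + 857.143ms (1)
7. 8571.429ms @ 10 + 244.898ms (2/7)
8. 8816.327ms @ 72/7 + 244.898ms (2/7)
9. 9061.224ms @ 74/7 + 244.898ms (2/7)
10. 9306.122ms @ 76/7 + 244.898ms (2/7)
11. 9551.02ms @ 78/7 + 244.898ms (2/7)
12. 9795.918ms @ 80/7 + 244.898ms (2/7)
13. 10040.816ms @ 82/7 + 244.898ms (2/7)
14. 10285.714ms @ 12 + 642.857ms (3/4)
15. 10928.571ms @ 51/4 + 642.857ms (3/4)
16. 11571.429ms @ 27/2 + 214.286ms (1/4)
17. 11785.714ms @ 55/4 + 214.286ms (1/4)
18. 12000.0ms @ 14 + 342.857ms (2/5)
19. 12342.857ms @ 72/5 + 342.857ms (2/5)
20. 12685.714ms @ 74/5 + 342.857ms (2/5)
21. 13028.571ms @ 76/5 + 342.857ms (2/5)
22. 13371.429ms @ 78/5 + 342.857ms (2/5)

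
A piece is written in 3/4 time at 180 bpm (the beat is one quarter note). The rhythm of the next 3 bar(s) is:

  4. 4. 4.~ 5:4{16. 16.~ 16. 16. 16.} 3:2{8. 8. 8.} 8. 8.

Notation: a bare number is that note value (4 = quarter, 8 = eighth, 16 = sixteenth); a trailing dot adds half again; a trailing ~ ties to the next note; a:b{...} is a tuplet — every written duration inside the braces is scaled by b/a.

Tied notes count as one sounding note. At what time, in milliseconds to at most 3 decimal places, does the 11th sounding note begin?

note 11 onset = 33/4b = 2750.0ms

1. 0.0ms @ 0 + 500.0ms (3/2)
2. 500.0ms @ 3/2 + 500.0ms (3/2)
3. 1000.0ms @ 3 + 600.0ms (9/5)
4. 1600.0ms @ 24/5 + 200.0ms (3/5)
5. 1800.0ms @ 27/5 + 100.0ms (3/10)
6. 1900.0ms @ 57/10 + 100.0ms (3/10)
7. 2000.0ms @ 6 + 166.667ms (1/2)
8. 2166.667ms @ 13/2 + 166.667ms (1/2)
9. 2333.333ms @ 7 + 166.667ms (1/2)
10. 2500.0ms @ 15/2 + 250.0ms (3/4)
11. 2750.0ms @ 33/4 + 250.0ms (3/4)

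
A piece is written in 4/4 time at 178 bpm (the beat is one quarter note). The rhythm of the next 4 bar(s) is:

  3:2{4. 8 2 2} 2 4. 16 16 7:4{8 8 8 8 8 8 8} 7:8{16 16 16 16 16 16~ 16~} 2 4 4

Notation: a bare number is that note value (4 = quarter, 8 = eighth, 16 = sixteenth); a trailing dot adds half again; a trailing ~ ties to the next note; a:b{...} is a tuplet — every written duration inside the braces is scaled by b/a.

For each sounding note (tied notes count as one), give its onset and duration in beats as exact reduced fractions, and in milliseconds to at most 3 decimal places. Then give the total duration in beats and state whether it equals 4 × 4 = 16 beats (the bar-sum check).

1) 0.0ms=0b +337.079ms=1b
2) 337.079ms=1b +112.36ms=1/3b
3) 449.438ms=4/3b +449.438ms=4/3b
4) 898.876ms=8/3b +449.438ms=4/3b
5) 1348.315ms=4b +674.157ms=2b
6) 2022.472ms=6b +505.618ms=3/2b
7) 2528.09ms=15/2b +84.27ms=1/4b
8) 2612.36ms=31/4b +84.27ms=1/4b
9) 2696.629ms=8b +96.308ms=2/7b
10) 2792.937ms=58/7b +96.308ms=2/7b
11) 2889.246ms=60/7b +96.308ms=2/7b
12) 2985.554ms=62/7b +96.308ms=2/7b
13) 3081.862ms=64/7b +96.308ms=2/7b
14) 3178.17ms=66/7b +96.308ms=2/7b
15) 3274.478ms=68/7b +96.308ms=2/7b
16) 3370.787ms=10b +96.308ms=2/7b
17) 3467.095ms=72/7b +96.308ms=2/7b
18) 3563.403ms=74/7b +96.308ms=2/7b
19) 3659.711ms=76/7b +96.308ms=2/7b
20) 3756.019ms=78/7b +96.308ms=2/7b
21) 3852.327ms=80/7b +866.774ms=18/7b
22) 4719.101ms=14b +337.079ms=1b
23) 5056.18ms=15b +337.079ms=1b
Σ=16b of 16 (178bpm 4/4) — PASS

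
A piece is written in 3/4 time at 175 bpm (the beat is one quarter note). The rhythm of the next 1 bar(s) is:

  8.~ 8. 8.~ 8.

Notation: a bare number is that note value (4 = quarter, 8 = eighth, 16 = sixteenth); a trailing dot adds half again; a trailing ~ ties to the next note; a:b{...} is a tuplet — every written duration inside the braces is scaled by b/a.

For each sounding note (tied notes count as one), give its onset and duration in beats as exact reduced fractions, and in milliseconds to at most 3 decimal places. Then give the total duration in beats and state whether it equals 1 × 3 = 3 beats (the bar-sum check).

1) 0.0ms=0b +514.286ms=3/2b
2) 514.286ms=3/2b +514.286ms=3/2b
Σ=3b of 3 (175bpm 3/4) — PASS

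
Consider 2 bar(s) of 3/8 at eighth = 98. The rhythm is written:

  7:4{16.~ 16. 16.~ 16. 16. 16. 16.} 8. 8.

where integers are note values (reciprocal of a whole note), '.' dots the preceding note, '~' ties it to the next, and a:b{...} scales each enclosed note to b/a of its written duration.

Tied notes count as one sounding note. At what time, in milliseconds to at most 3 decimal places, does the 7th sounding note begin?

note 7 onset = 9/2b = 2755.102ms

1. 0.0ms @ 0 + 524.781ms (6/7)
2. 524.781ms @ 6/7 + 524.781ms (6/7)
3. 1049.563ms @ 12/7 + 262.391ms (3/7)
4. 1311.953ms @ 15/7 + 262.391ms (3/7)
5. 1574.344ms @ 18/7 + 262.391ms (3/7)
6. 1836.735ms @ 3 + 918.367ms (3/2)
7. 2755.102ms @ 9/2 + 918.367ms (3/2)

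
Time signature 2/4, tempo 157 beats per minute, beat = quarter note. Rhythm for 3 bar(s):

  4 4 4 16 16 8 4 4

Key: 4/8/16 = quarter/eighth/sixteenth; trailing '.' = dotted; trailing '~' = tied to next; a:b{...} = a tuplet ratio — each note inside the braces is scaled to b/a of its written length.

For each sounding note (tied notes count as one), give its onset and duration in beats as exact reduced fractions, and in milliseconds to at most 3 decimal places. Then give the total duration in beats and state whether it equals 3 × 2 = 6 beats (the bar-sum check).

1) 0.0ms=0b +382.166ms=1b
2) 382.166ms=1b +382.166ms=1b
3) 764.331ms=2b +382.166ms=1b
4) 1146.497ms=3b +95.541ms=1/4b
5) 1242.038ms=13/4b +95.541ms=1/4b
6) 1337.58ms=7/2b +191.083ms=1/2b
7) 1528.662ms=4b +382.166ms=1b
8) 1910.828ms=5b +382.166ms=1b
Σ=6b of 6 (157bpm 2/4) — PASS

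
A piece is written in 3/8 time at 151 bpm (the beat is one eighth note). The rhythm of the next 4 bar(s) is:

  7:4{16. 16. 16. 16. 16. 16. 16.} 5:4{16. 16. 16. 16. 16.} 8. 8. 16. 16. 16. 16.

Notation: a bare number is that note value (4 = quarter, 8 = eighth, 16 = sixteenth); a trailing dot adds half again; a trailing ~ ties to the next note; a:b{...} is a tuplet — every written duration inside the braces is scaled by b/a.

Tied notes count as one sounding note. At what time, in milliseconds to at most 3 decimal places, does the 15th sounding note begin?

note 15 onset = 9b = 3576.159ms

1. 0.0ms @ 0 + 170.293ms (3/7)
2. 170.293ms @ 3/7 + 170.293ms (3/7)
3. 340.587ms @ 6/7 + 170.293ms (3/7)
4. 510.88ms @ 9/7 + 170.293ms (3/7)
5. 681.173ms @ 12/7 + 170.293ms (3/7)
6. 851.466ms @ 15/7 + 170.293ms (3/7)
7. 1021.76ms @ 18/7 + 170.293ms (3/7)
8. 1192.053ms @ 3 + 238.411ms (3/5)
9. 1430.464ms @ 18/5 + 238.411ms (3/5)
10. 1668.874ms @ 21/5 + 238.411ms (3/5)
11. 1907.285ms @ 24/5 + 238.411ms (3/5)
12. 2145.695ms @ 27/5 + 238.411ms (3/5)
13. 2384.106ms @ 6 + 596.026ms (3/2)
14. 2980.132ms @ 15/2 + 596.026ms (3/2)
15. 3576.159ms @ 9 + 298.013ms (3/4)
16. 3874.172ms @ 39/4 + 298.013ms (3/4)
17. 4172.185ms @ 21/2 + 298.013ms (3/4)
18. 4470.199ms @ 45/4 + 298.013ms (3/4)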